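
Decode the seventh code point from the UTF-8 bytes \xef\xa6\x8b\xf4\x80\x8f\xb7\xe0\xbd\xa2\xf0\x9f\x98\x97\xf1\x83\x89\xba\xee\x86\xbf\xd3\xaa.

Offset 0: leading byte 0xEF = 11101111 → 3-byte char #1 = EF A6 8B.
Offset 3: leading byte 0xF4 = 11110100 → 4-byte char #2 = F4 80 8F B7.
Offset 7: leading byte 0xE0 = 11100000 → 3-byte char #3 = E0 BD A2.
Offset 10: leading byte 0xF0 = 11110000 → 4-byte char #4 = F0 9F 98 97.
Offset 14: leading byte 0xF1 = 11110001 → 4-byte char #5 = F1 83 89 BA.
Offset 18: leading byte 0xEE = 11101110 → 3-byte char #6 = EE 86 BF.
Offset 21: leading byte 0xD3 = 11010011 → 2-byte char #7 = D3 AA.
Leading byte 0xD3 = 11010011 matches 110xxxxx → 2-byte sequence.
Byte 1: 0xD3 = 11010011, payload 10011 (5 bits).
Byte 2: 0xAA = 10101010 (10xxxxxx ✓), payload 101010.
Concatenate: 10011101010 = 0x4EA (11 bits → U+04EA).

U+04EA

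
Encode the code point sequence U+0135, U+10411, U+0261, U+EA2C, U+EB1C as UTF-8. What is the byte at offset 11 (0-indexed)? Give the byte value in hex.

0xEE

U+0135 → 2-byte form C4 B5 at offsets 0–1.
U+10411 → 4-byte form F0 90 90 91 at offsets 2–5.
U+0261 → 2-byte form C9 A1 at offsets 6–7.
U+EA2C → 3-byte form EE A8 AC at offsets 8–10.
U+EB1C → 3-byte form EE AC 9C at offsets 11–13.
Offset 11 falls in char 5's range; it's byte 1 of EE AC 9C = 0xEE.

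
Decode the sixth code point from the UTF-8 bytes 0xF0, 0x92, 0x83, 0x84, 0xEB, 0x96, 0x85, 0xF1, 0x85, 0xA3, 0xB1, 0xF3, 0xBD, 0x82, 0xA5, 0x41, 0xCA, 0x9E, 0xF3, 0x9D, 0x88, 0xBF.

Offset 0: leading byte 0xF0 = 11110000 → 4-byte char #1 = F0 92 83 84.
Offset 4: leading byte 0xEB = 11101011 → 3-byte char #2 = EB 96 85.
Offset 7: leading byte 0xF1 = 11110001 → 4-byte char #3 = F1 85 A3 B1.
Offset 11: leading byte 0xF3 = 11110011 → 4-byte char #4 = F3 BD 82 A5.
Offset 15: leading byte 0x41 = 01000001 → 1-byte char #5 = 41.
Offset 16: leading byte 0xCA = 11001010 → 2-byte char #6 = CA 9E.
Leading byte 0xCA = 11001010 matches 110xxxxx → 2-byte sequence.
Byte 1: 0xCA = 11001010, payload 01010 (5 bits).
Byte 2: 0x9E = 10011110 (10xxxxxx ✓), payload 011110.
Concatenate: 01010011110 = 0x29E (11 bits → U+029E).

U+029E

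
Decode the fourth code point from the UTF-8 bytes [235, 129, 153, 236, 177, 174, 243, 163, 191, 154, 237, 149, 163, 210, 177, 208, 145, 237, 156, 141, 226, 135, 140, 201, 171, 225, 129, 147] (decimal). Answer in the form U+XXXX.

Offset 0: leading byte 0xEB = 11101011 → 3-byte char #1 = EB 81 99.
Offset 3: leading byte 0xEC = 11101100 → 3-byte char #2 = EC B1 AE.
Offset 6: leading byte 0xF3 = 11110011 → 4-byte char #3 = F3 A3 BF 9A.
Offset 10: leading byte 0xED = 11101101 → 3-byte char #4 = ED 95 A3.
Leading byte 0xED = 11101101 matches 1110xxxx → 3-byte sequence.
Byte 1: 0xED = 11101101, payload 1101 (4 bits).
Byte 2: 0x95 = 10010101 (10xxxxxx ✓), payload 010101.
Byte 3: 0xA3 = 10100011 (10xxxxxx ✓), payload 100011.
Concatenate: 1101010101100011 = 0xD563 (16 bits → U+D563).

U+D563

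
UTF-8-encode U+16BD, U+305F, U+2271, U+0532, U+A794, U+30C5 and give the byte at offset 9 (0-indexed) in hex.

0xD4

U+16BD → 3-byte form E1 9A BD at offsets 0–2.
U+305F → 3-byte form E3 81 9F at offsets 3–5.
U+2271 → 3-byte form E2 89 B1 at offsets 6–8.
U+0532 → 2-byte form D4 B2 at offsets 9–10.
Offset 9 falls in char 4's range; it's byte 1 of D4 B2 = 0xD4.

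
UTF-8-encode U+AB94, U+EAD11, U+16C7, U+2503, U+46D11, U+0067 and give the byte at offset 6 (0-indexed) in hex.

0x91

U+AB94 → 3-byte form EA AE 94 at offsets 0–2.
U+EAD11 → 4-byte form F3 AA B4 91 at offsets 3–6.
Offset 6 falls in char 2's range; it's byte 4 of F3 AA B4 91 = 0x91.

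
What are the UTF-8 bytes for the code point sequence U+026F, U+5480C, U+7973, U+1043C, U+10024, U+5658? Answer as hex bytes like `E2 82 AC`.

U+026F: 2-byte form → C9 AF.
U+5480C: 4-byte form → F1 94 A0 8C.
U+7973: 3-byte form → E7 A5 B3.
U+1043C: 4-byte form → F0 90 90 BC.
U+10024: 4-byte form → F0 90 80 A4.
U+5658: 3-byte form → E5 99 98.
Concatenated (20 bytes): C9 AF F1 94 A0 8C E7 A5 B3 F0 90 90 BC F0 90 80 A4 E5 99 98.

C9 AF F1 94 A0 8C E7 A5 B3 F0 90 90 BC F0 90 80 A4 E5 99 98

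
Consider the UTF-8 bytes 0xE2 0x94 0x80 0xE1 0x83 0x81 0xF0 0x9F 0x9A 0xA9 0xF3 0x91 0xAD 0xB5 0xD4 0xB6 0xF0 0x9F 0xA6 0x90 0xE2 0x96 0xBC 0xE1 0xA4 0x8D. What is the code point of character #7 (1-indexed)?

U+25BC

Offset 0: leading byte 0xE2 = 11100010 → 3-byte char #1 = E2 94 80.
Offset 3: leading byte 0xE1 = 11100001 → 3-byte char #2 = E1 83 81.
Offset 6: leading byte 0xF0 = 11110000 → 4-byte char #3 = F0 9F 9A A9.
Offset 10: leading byte 0xF3 = 11110011 → 4-byte char #4 = F3 91 AD B5.
Offset 14: leading byte 0xD4 = 11010100 → 2-byte char #5 = D4 B6.
Offset 16: leading byte 0xF0 = 11110000 → 4-byte char #6 = F0 9F A6 90.
Offset 20: leading byte 0xE2 = 11100010 → 3-byte char #7 = E2 96 BC.
Leading byte 0xE2 = 11100010 matches 1110xxxx → 3-byte sequence.
Byte 1: 0xE2 = 11100010, payload 0010 (4 bits).
Byte 2: 0x96 = 10010110 (10xxxxxx ✓), payload 010110.
Byte 3: 0xBC = 10111100 (10xxxxxx ✓), payload 111100.
Concatenate: 0010010110111100 = 0x25BC (16 bits → U+25BC).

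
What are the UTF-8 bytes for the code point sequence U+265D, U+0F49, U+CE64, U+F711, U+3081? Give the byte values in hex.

U+265D: 3-byte form → E2 99 9D.
U+0F49: 3-byte form → E0 BD 89.
U+CE64: 3-byte form → EC B9 A4.
U+F711: 3-byte form → EF 9C 91.
U+3081: 3-byte form → E3 82 81.
Concatenated (15 bytes): E2 99 9D E0 BD 89 EC B9 A4 EF 9C 91 E3 82 81.

E2 99 9D E0 BD 89 EC B9 A4 EF 9C 91 E3 82 81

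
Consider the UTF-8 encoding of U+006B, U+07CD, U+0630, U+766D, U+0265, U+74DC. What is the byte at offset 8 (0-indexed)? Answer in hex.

U+006B → 1-byte form 6B at offsets 0–0.
U+07CD → 2-byte form DF 8D at offsets 1–2.
U+0630 → 2-byte form D8 B0 at offsets 3–4.
U+766D → 3-byte form E7 99 AD at offsets 5–7.
U+0265 → 2-byte form C9 A5 at offsets 8–9.
Offset 8 falls in char 5's range; it's byte 1 of C9 A5 = 0xC9.

0xC9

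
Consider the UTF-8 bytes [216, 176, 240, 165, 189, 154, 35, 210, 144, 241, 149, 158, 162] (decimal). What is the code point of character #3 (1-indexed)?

U+0023

Offset 0: leading byte 0xD8 = 11011000 → 2-byte char #1 = D8 B0.
Offset 2: leading byte 0xF0 = 11110000 → 4-byte char #2 = F0 A5 BD 9A.
Offset 6: leading byte 0x23 = 00100011 → 1-byte char #3 = 23.
Leading byte 0x23 = 00100011 matches 0xxxxxxx → 1-byte sequence.
Byte 1: 0x23 = 00100011, payload 0100011 (7 bits).
Concatenate: 0100011 = 0x23 (7 bits → U+0023).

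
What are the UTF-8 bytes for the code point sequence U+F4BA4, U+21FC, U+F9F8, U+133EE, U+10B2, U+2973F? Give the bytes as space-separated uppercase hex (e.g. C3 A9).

U+F4BA4: 4-byte form → F3 B4 AE A4.
U+21FC: 3-byte form → E2 87 BC.
U+F9F8: 3-byte form → EF A7 B8.
U+133EE: 4-byte form → F0 93 8F AE.
U+10B2: 3-byte form → E1 82 B2.
U+2973F: 4-byte form → F0 A9 9C BF.
Concatenated (21 bytes): F3 B4 AE A4 E2 87 BC EF A7 B8 F0 93 8F AE E1 82 B2 F0 A9 9C BF.

F3 B4 AE A4 E2 87 BC EF A7 B8 F0 93 8F AE E1 82 B2 F0 A9 9C BF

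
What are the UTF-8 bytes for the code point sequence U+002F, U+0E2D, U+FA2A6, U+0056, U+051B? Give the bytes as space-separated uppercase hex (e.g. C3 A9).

U+002F: 1-byte form → 2F.
U+0E2D: 3-byte form → E0 B8 AD.
U+FA2A6: 4-byte form → F3 BA 8A A6.
U+0056: 1-byte form → 56.
U+051B: 2-byte form → D4 9B.
Concatenated (11 bytes): 2F E0 B8 AD F3 BA 8A A6 56 D4 9B.

2F E0 B8 AD F3 BA 8A A6 56 D4 9B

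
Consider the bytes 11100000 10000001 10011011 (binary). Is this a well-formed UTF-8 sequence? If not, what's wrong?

invalid (overlong encoding)

Leading byte 0xE0 = 11100000 → 3-byte form.
Continuation bytes all match 10xxxxxx. Payload decodes to 0x5B.
But 0x5B < 0x800, the minimum for a 3-byte sequence — this is an overlong encoding.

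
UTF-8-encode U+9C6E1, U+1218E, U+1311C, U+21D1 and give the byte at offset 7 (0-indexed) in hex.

0x8E

U+9C6E1 → 4-byte form F2 9C 9B A1 at offsets 0–3.
U+1218E → 4-byte form F0 92 86 8E at offsets 4–7.
Offset 7 falls in char 2's range; it's byte 4 of F0 92 86 8E = 0x8E.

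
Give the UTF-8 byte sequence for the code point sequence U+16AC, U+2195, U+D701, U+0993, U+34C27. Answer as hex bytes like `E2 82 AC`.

E1 9A AC E2 86 95 ED 9C 81 E0 A6 93 F0 B4 B0 A7

U+16AC: 3-byte form → E1 9A AC.
U+2195: 3-byte form → E2 86 95.
U+D701: 3-byte form → ED 9C 81.
U+0993: 3-byte form → E0 A6 93.
U+34C27: 4-byte form → F0 B4 B0 A7.
Concatenated (16 bytes): E1 9A AC E2 86 95 ED 9C 81 E0 A6 93 F0 B4 B0 A7.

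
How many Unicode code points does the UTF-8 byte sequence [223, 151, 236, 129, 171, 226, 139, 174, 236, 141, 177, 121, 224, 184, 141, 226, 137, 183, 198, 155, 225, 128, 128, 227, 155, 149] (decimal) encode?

Byte at offset 0: 0xDF = 11011111 → 2-byte char (#1). Advance 2.
Byte at offset 2: 0xEC = 11101100 → 3-byte char (#2). Advance 3.
Byte at offset 5: 0xE2 = 11100010 → 3-byte char (#3). Advance 3.
Byte at offset 8: 0xEC = 11101100 → 3-byte char (#4). Advance 3.
Byte at offset 11: 0x79 = 01111001 → 1-byte char (#5). Advance 1.
Byte at offset 12: 0xE0 = 11100000 → 3-byte char (#6). Advance 3.
Byte at offset 15: 0xE2 = 11100010 → 3-byte char (#7). Advance 3.
Byte at offset 18: 0xC6 = 11000110 → 2-byte char (#8). Advance 2.
Byte at offset 20: 0xE1 = 11100001 → 3-byte char (#9). Advance 3.
Byte at offset 23: 0xE3 = 11100011 → 3-byte char (#10). Advance 3.
Reached end at offset 26 after 10 code points.

10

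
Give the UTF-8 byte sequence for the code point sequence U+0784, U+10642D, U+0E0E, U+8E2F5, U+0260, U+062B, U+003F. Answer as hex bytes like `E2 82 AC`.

U+0784: 2-byte form → DE 84.
U+10642D: 4-byte form → F4 86 90 AD.
U+0E0E: 3-byte form → E0 B8 8E.
U+8E2F5: 4-byte form → F2 8E 8B B5.
U+0260: 2-byte form → C9 A0.
U+062B: 2-byte form → D8 AB.
U+003F: 1-byte form → 3F.
Concatenated (18 bytes): DE 84 F4 86 90 AD E0 B8 8E F2 8E 8B B5 C9 A0 D8 AB 3F.

DE 84 F4 86 90 AD E0 B8 8E F2 8E 8B B5 C9 A0 D8 AB 3F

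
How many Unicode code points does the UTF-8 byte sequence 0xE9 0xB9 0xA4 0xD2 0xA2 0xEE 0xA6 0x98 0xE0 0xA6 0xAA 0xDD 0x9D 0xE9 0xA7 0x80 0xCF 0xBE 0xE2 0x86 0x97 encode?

8

Byte at offset 0: 0xE9 = 11101001 → 3-byte char (#1). Advance 3.
Byte at offset 3: 0xD2 = 11010010 → 2-byte char (#2). Advance 2.
Byte at offset 5: 0xEE = 11101110 → 3-byte char (#3). Advance 3.
Byte at offset 8: 0xE0 = 11100000 → 3-byte char (#4). Advance 3.
Byte at offset 11: 0xDD = 11011101 → 2-byte char (#5). Advance 2.
Byte at offset 13: 0xE9 = 11101001 → 3-byte char (#6). Advance 3.
Byte at offset 16: 0xCF = 11001111 → 2-byte char (#7). Advance 2.
Byte at offset 18: 0xE2 = 11100010 → 3-byte char (#8). Advance 3.
Reached end at offset 21 after 8 code points.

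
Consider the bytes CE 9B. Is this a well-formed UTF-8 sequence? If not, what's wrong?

Leading byte 0xCE = 11001110 → 2-byte form.
Continuation bytes 0x9B=10011011 all match 10xxxxxx.
Decoded value 0x39B is ≥ 0x80 (shortest form) and not a surrogate.

valid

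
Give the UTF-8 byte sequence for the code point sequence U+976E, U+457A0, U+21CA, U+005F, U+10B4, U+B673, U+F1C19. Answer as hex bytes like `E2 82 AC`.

U+976E: 3-byte form → E9 9D AE.
U+457A0: 4-byte form → F1 85 9E A0.
U+21CA: 3-byte form → E2 87 8A.
U+005F: 1-byte form → 5F.
U+10B4: 3-byte form → E1 82 B4.
U+B673: 3-byte form → EB 99 B3.
U+F1C19: 4-byte form → F3 B1 B0 99.
Concatenated (21 bytes): E9 9D AE F1 85 9E A0 E2 87 8A 5F E1 82 B4 EB 99 B3 F3 B1 B0 99.

E9 9D AE F1 85 9E A0 E2 87 8A 5F E1 82 B4 EB 99 B3 F3 B1 B0 99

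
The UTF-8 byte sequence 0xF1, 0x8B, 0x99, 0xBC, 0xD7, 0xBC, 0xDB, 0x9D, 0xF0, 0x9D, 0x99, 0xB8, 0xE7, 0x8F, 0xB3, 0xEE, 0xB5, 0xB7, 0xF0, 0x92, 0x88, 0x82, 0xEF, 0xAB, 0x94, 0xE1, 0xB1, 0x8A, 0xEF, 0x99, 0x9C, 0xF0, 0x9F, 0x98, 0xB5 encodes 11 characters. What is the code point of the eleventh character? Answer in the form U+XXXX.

Offset 0: leading byte 0xF1 = 11110001 → 4-byte char #1 = F1 8B 99 BC.
Offset 4: leading byte 0xD7 = 11010111 → 2-byte char #2 = D7 BC.
Offset 6: leading byte 0xDB = 11011011 → 2-byte char #3 = DB 9D.
Offset 8: leading byte 0xF0 = 11110000 → 4-byte char #4 = F0 9D 99 B8.
Offset 12: leading byte 0xE7 = 11100111 → 3-byte char #5 = E7 8F B3.
Offset 15: leading byte 0xEE = 11101110 → 3-byte char #6 = EE B5 B7.
Offset 18: leading byte 0xF0 = 11110000 → 4-byte char #7 = F0 92 88 82.
Offset 22: leading byte 0xEF = 11101111 → 3-byte char #8 = EF AB 94.
Offset 25: leading byte 0xE1 = 11100001 → 3-byte char #9 = E1 B1 8A.
Offset 28: leading byte 0xEF = 11101111 → 3-byte char #10 = EF 99 9C.
Offset 31: leading byte 0xF0 = 11110000 → 4-byte char #11 = F0 9F 98 B5.
Leading byte 0xF0 = 11110000 matches 11110xxx → 4-byte sequence.
Byte 1: 0xF0 = 11110000, payload 000 (3 bits).
Byte 2: 0x9F = 10011111 (10xxxxxx ✓), payload 011111.
Byte 3: 0x98 = 10011000 (10xxxxxx ✓), payload 011000.
Byte 4: 0xB5 = 10110101 (10xxxxxx ✓), payload 110101.
Concatenate: 000011111011000110101 = 0x1F635 (21 bits → U+1F635).

U+1F635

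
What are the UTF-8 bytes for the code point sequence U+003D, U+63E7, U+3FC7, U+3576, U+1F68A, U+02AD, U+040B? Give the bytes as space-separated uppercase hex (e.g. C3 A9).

3D E6 8F A7 E3 BF 87 E3 95 B6 F0 9F 9A 8A CA AD D0 8B

U+003D: 1-byte form → 3D.
U+63E7: 3-byte form → E6 8F A7.
U+3FC7: 3-byte form → E3 BF 87.
U+3576: 3-byte form → E3 95 B6.
U+1F68A: 4-byte form → F0 9F 9A 8A.
U+02AD: 2-byte form → CA AD.
U+040B: 2-byte form → D0 8B.
Concatenated (18 bytes): 3D E6 8F A7 E3 BF 87 E3 95 B6 F0 9F 9A 8A CA AD D0 8B.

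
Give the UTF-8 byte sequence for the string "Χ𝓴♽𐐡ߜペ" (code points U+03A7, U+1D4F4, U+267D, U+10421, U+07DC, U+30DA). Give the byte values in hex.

U+03A7: 2-byte form → CE A7.
U+1D4F4: 4-byte form → F0 9D 93 B4.
U+267D: 3-byte form → E2 99 BD.
U+10421: 4-byte form → F0 90 90 A1.
U+07DC: 2-byte form → DF 9C.
U+30DA: 3-byte form → E3 83 9A.
Concatenated (18 bytes): CE A7 F0 9D 93 B4 E2 99 BD F0 90 90 A1 DF 9C E3 83 9A.

CE A7 F0 9D 93 B4 E2 99 BD F0 90 90 A1 DF 9C E3 83 9A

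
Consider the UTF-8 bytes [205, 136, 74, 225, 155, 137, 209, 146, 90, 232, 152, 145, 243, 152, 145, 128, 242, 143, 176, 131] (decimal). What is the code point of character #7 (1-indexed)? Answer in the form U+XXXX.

U+D8440

Offset 0: leading byte 0xCD = 11001101 → 2-byte char #1 = CD 88.
Offset 2: leading byte 0x4A = 01001010 → 1-byte char #2 = 4A.
Offset 3: leading byte 0xE1 = 11100001 → 3-byte char #3 = E1 9B 89.
Offset 6: leading byte 0xD1 = 11010001 → 2-byte char #4 = D1 92.
Offset 8: leading byte 0x5A = 01011010 → 1-byte char #5 = 5A.
Offset 9: leading byte 0xE8 = 11101000 → 3-byte char #6 = E8 98 91.
Offset 12: leading byte 0xF3 = 11110011 → 4-byte char #7 = F3 98 91 80.
Leading byte 0xF3 = 11110011 matches 11110xxx → 4-byte sequence.
Byte 1: 0xF3 = 11110011, payload 011 (3 bits).
Byte 2: 0x98 = 10011000 (10xxxxxx ✓), payload 011000.
Byte 3: 0x91 = 10010001 (10xxxxxx ✓), payload 010001.
Byte 4: 0x80 = 10000000 (10xxxxxx ✓), payload 000000.
Concatenate: 011011000010001000000 = 0xD8440 (21 bits → U+D8440).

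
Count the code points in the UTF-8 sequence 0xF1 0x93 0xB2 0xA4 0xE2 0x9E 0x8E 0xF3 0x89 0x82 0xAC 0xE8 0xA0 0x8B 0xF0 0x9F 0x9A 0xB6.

5

Byte at offset 0: 0xF1 = 11110001 → 4-byte char (#1). Advance 4.
Byte at offset 4: 0xE2 = 11100010 → 3-byte char (#2). Advance 3.
Byte at offset 7: 0xF3 = 11110011 → 4-byte char (#3). Advance 4.
Byte at offset 11: 0xE8 = 11101000 → 3-byte char (#4). Advance 3.
Byte at offset 14: 0xF0 = 11110000 → 4-byte char (#5). Advance 4.
Reached end at offset 18 after 5 code points.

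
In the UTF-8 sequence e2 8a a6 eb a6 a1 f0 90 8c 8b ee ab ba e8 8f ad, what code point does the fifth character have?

U+83ED

Offset 0: leading byte 0xE2 = 11100010 → 3-byte char #1 = E2 8A A6.
Offset 3: leading byte 0xEB = 11101011 → 3-byte char #2 = EB A6 A1.
Offset 6: leading byte 0xF0 = 11110000 → 4-byte char #3 = F0 90 8C 8B.
Offset 10: leading byte 0xEE = 11101110 → 3-byte char #4 = EE AB BA.
Offset 13: leading byte 0xE8 = 11101000 → 3-byte char #5 = E8 8F AD.
Leading byte 0xE8 = 11101000 matches 1110xxxx → 3-byte sequence.
Byte 1: 0xE8 = 11101000, payload 1000 (4 bits).
Byte 2: 0x8F = 10001111 (10xxxxxx ✓), payload 001111.
Byte 3: 0xAD = 10101101 (10xxxxxx ✓), payload 101101.
Concatenate: 1000001111101101 = 0x83ED (16 bits → U+83ED).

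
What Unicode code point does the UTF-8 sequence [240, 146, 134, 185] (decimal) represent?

Leading byte 0xF0 = 11110000 matches 11110xxx → 4-byte sequence.
Byte 1: 0xF0 = 11110000, payload 000 (3 bits).
Byte 2: 0x92 = 10010010 (10xxxxxx ✓), payload 010010.
Byte 3: 0x86 = 10000110 (10xxxxxx ✓), payload 000110.
Byte 4: 0xB9 = 10111001 (10xxxxxx ✓), payload 111001.
Concatenate: 000010010000110111001 = 0x121B9 (21 bits → U+121B9).

U+121B9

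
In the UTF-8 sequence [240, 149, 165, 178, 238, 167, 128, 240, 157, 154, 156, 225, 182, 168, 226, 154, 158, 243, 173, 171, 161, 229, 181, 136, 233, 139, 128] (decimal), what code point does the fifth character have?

U+269E

Offset 0: leading byte 0xF0 = 11110000 → 4-byte char #1 = F0 95 A5 B2.
Offset 4: leading byte 0xEE = 11101110 → 3-byte char #2 = EE A7 80.
Offset 7: leading byte 0xF0 = 11110000 → 4-byte char #3 = F0 9D 9A 9C.
Offset 11: leading byte 0xE1 = 11100001 → 3-byte char #4 = E1 B6 A8.
Offset 14: leading byte 0xE2 = 11100010 → 3-byte char #5 = E2 9A 9E.
Leading byte 0xE2 = 11100010 matches 1110xxxx → 3-byte sequence.
Byte 1: 0xE2 = 11100010, payload 0010 (4 bits).
Byte 2: 0x9A = 10011010 (10xxxxxx ✓), payload 011010.
Byte 3: 0x9E = 10011110 (10xxxxxx ✓), payload 011110.
Concatenate: 0010011010011110 = 0x269E (16 bits → U+269E).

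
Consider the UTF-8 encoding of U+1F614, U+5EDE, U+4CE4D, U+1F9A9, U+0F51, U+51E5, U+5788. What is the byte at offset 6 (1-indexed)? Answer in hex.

1-indexed offset 6 is 0-indexed offset 5.
U+1F614 → 4-byte form F0 9F 98 94 at offsets 0–3.
U+5EDE → 3-byte form E5 BB 9E at offsets 4–6.
Offset 5 falls in char 2's range; it's byte 2 of E5 BB 9E = 0xBB.

0xBB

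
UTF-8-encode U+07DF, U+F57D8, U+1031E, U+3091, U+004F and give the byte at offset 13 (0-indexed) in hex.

U+07DF → 2-byte form DF 9F at offsets 0–1.
U+F57D8 → 4-byte form F3 B5 9F 98 at offsets 2–5.
U+1031E → 4-byte form F0 90 8C 9E at offsets 6–9.
U+3091 → 3-byte form E3 82 91 at offsets 10–12.
U+004F → 1-byte form 4F at offsets 13–13.
Offset 13 falls in char 5's range; it's byte 1 of 4F = 0x4F.

0x4F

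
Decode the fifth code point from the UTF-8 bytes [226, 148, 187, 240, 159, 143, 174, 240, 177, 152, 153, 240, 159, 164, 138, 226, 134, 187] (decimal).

U+21BB

Offset 0: leading byte 0xE2 = 11100010 → 3-byte char #1 = E2 94 BB.
Offset 3: leading byte 0xF0 = 11110000 → 4-byte char #2 = F0 9F 8F AE.
Offset 7: leading byte 0xF0 = 11110000 → 4-byte char #3 = F0 B1 98 99.
Offset 11: leading byte 0xF0 = 11110000 → 4-byte char #4 = F0 9F A4 8A.
Offset 15: leading byte 0xE2 = 11100010 → 3-byte char #5 = E2 86 BB.
Leading byte 0xE2 = 11100010 matches 1110xxxx → 3-byte sequence.
Byte 1: 0xE2 = 11100010, payload 0010 (4 bits).
Byte 2: 0x86 = 10000110 (10xxxxxx ✓), payload 000110.
Byte 3: 0xBB = 10111011 (10xxxxxx ✓), payload 111011.
Concatenate: 0010000110111011 = 0x21BB (16 bits → U+21BB).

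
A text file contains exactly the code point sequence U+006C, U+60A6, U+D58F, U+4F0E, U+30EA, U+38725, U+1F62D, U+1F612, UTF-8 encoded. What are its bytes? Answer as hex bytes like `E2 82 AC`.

6C E6 82 A6 ED 96 8F E4 BC 8E E3 83 AA F0 B8 9C A5 F0 9F 98 AD F0 9F 98 92

U+006C: 1-byte form → 6C.
U+60A6: 3-byte form → E6 82 A6.
U+D58F: 3-byte form → ED 96 8F.
U+4F0E: 3-byte form → E4 BC 8E.
U+30EA: 3-byte form → E3 83 AA.
U+38725: 4-byte form → F0 B8 9C A5.
U+1F62D: 4-byte form → F0 9F 98 AD.
U+1F612: 4-byte form → F0 9F 98 92.
Concatenated (25 bytes): 6C E6 82 A6 ED 96 8F E4 BC 8E E3 83 AA F0 B8 9C A5 F0 9F 98 AD F0 9F 98 92.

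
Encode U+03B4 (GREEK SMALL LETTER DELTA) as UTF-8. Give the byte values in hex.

CE B4

U+03B4 = 0x3B4 = 948 decimal. In range U+0080–U+07FF → 2-byte form: 110xxxxx 10xxxxxx.
Binary (11 bits): 01110110100.
Split 5+6: 01110 | 110100.
Byte 1: 11001110 = 0xCE.
Byte 2: 10110100 = 0xB4.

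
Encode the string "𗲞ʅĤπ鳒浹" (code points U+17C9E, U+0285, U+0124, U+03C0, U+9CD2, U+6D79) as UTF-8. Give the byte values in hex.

F0 97 B2 9E CA 85 C4 A4 CF 80 E9 B3 92 E6 B5 B9

U+17C9E: 4-byte form → F0 97 B2 9E.
U+0285: 2-byte form → CA 85.
U+0124: 2-byte form → C4 A4.
U+03C0: 2-byte form → CF 80.
U+9CD2: 3-byte form → E9 B3 92.
U+6D79: 3-byte form → E6 B5 B9.
Concatenated (16 bytes): F0 97 B2 9E CA 85 C4 A4 CF 80 E9 B3 92 E6 B5 B9.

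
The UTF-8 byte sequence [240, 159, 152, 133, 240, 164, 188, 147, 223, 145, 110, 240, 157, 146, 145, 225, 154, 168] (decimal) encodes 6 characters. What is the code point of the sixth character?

Offset 0: leading byte 0xF0 = 11110000 → 4-byte char #1 = F0 9F 98 85.
Offset 4: leading byte 0xF0 = 11110000 → 4-byte char #2 = F0 A4 BC 93.
Offset 8: leading byte 0xDF = 11011111 → 2-byte char #3 = DF 91.
Offset 10: leading byte 0x6E = 01101110 → 1-byte char #4 = 6E.
Offset 11: leading byte 0xF0 = 11110000 → 4-byte char #5 = F0 9D 92 91.
Offset 15: leading byte 0xE1 = 11100001 → 3-byte char #6 = E1 9A A8.
Leading byte 0xE1 = 11100001 matches 1110xxxx → 3-byte sequence.
Byte 1: 0xE1 = 11100001, payload 0001 (4 bits).
Byte 2: 0x9A = 10011010 (10xxxxxx ✓), payload 011010.
Byte 3: 0xA8 = 10101000 (10xxxxxx ✓), payload 101000.
Concatenate: 0001011010101000 = 0x16A8 (16 bits → U+16A8).

U+16A8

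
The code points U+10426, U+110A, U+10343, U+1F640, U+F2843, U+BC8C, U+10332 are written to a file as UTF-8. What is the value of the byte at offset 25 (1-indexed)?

1-indexed offset 25 is 0-indexed offset 24.
U+10426 → 4-byte form F0 90 90 A6 at offsets 0–3.
U+110A → 3-byte form E1 84 8A at offsets 4–6.
U+10343 → 4-byte form F0 90 8D 83 at offsets 7–10.
U+1F640 → 4-byte form F0 9F 99 80 at offsets 11–14.
U+F2843 → 4-byte form F3 B2 A1 83 at offsets 15–18.
U+BC8C → 3-byte form EB B2 8C at offsets 19–21.
U+10332 → 4-byte form F0 90 8C B2 at offsets 22–25.
Offset 24 falls in char 7's range; it's byte 3 of F0 90 8C B2 = 0x8C.

0x8C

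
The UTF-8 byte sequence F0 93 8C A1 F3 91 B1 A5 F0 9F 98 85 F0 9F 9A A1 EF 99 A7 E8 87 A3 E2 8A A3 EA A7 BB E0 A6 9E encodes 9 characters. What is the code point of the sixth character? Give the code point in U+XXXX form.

Offset 0: leading byte 0xF0 = 11110000 → 4-byte char #1 = F0 93 8C A1.
Offset 4: leading byte 0xF3 = 11110011 → 4-byte char #2 = F3 91 B1 A5.
Offset 8: leading byte 0xF0 = 11110000 → 4-byte char #3 = F0 9F 98 85.
Offset 12: leading byte 0xF0 = 11110000 → 4-byte char #4 = F0 9F 9A A1.
Offset 16: leading byte 0xEF = 11101111 → 3-byte char #5 = EF 99 A7.
Offset 19: leading byte 0xE8 = 11101000 → 3-byte char #6 = E8 87 A3.
Leading byte 0xE8 = 11101000 matches 1110xxxx → 3-byte sequence.
Byte 1: 0xE8 = 11101000, payload 1000 (4 bits).
Byte 2: 0x87 = 10000111 (10xxxxxx ✓), payload 000111.
Byte 3: 0xA3 = 10100011 (10xxxxxx ✓), payload 100011.
Concatenate: 1000000111100011 = 0x81E3 (16 bits → U+81E3).

U+81E3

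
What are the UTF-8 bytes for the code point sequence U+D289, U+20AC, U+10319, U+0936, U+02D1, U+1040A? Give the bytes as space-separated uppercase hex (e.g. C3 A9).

U+D289: 3-byte form → ED 8A 89.
U+20AC: 3-byte form → E2 82 AC.
U+10319: 4-byte form → F0 90 8C 99.
U+0936: 3-byte form → E0 A4 B6.
U+02D1: 2-byte form → CB 91.
U+1040A: 4-byte form → F0 90 90 8A.
Concatenated (19 bytes): ED 8A 89 E2 82 AC F0 90 8C 99 E0 A4 B6 CB 91 F0 90 90 8A.

ED 8A 89 E2 82 AC F0 90 8C 99 E0 A4 B6 CB 91 F0 90 90 8A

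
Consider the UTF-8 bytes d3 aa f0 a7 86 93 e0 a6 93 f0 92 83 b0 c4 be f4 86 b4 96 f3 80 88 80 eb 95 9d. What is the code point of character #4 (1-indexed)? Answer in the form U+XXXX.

U+120F0

Offset 0: leading byte 0xD3 = 11010011 → 2-byte char #1 = D3 AA.
Offset 2: leading byte 0xF0 = 11110000 → 4-byte char #2 = F0 A7 86 93.
Offset 6: leading byte 0xE0 = 11100000 → 3-byte char #3 = E0 A6 93.
Offset 9: leading byte 0xF0 = 11110000 → 4-byte char #4 = F0 92 83 B0.
Leading byte 0xF0 = 11110000 matches 11110xxx → 4-byte sequence.
Byte 1: 0xF0 = 11110000, payload 000 (3 bits).
Byte 2: 0x92 = 10010010 (10xxxxxx ✓), payload 010010.
Byte 3: 0x83 = 10000011 (10xxxxxx ✓), payload 000011.
Byte 4: 0xB0 = 10110000 (10xxxxxx ✓), payload 110000.
Concatenate: 000010010000011110000 = 0x120F0 (21 bits → U+120F0).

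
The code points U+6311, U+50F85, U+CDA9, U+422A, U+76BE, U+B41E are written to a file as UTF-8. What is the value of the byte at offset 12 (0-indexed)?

0xAA

U+6311 → 3-byte form E6 8C 91 at offsets 0–2.
U+50F85 → 4-byte form F1 90 BE 85 at offsets 3–6.
U+CDA9 → 3-byte form EC B6 A9 at offsets 7–9.
U+422A → 3-byte form E4 88 AA at offsets 10–12.
Offset 12 falls in char 4's range; it's byte 3 of E4 88 AA = 0xAA.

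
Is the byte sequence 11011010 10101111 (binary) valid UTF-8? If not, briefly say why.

Leading byte 0xDA = 11011010 → 2-byte form.
Continuation bytes 0xAF=10101111 all match 10xxxxxx.
Decoded value 0x6AF is ≥ 0x80 (shortest form) and not a surrogate.

valid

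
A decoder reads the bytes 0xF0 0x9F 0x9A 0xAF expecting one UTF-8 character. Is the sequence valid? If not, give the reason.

valid

Leading byte 0xF0 = 11110000 → 4-byte form.
Continuation bytes 0x9F=10011111, 0x9A=10011010, 0xAF=10101111 all match 10xxxxxx.
Decoded value 0x1F6AF is ≥ 0x10000 (shortest form) and not a surrogate.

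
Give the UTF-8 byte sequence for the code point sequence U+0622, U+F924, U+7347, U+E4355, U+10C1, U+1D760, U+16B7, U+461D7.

U+0622: 2-byte form → D8 A2.
U+F924: 3-byte form → EF A4 A4.
U+7347: 3-byte form → E7 8D 87.
U+E4355: 4-byte form → F3 A4 8D 95.
U+10C1: 3-byte form → E1 83 81.
U+1D760: 4-byte form → F0 9D 9D A0.
U+16B7: 3-byte form → E1 9A B7.
U+461D7: 4-byte form → F1 86 87 97.
Concatenated (26 bytes): D8 A2 EF A4 A4 E7 8D 87 F3 A4 8D 95 E1 83 81 F0 9D 9D A0 E1 9A B7 F1 86 87 97.

D8 A2 EF A4 A4 E7 8D 87 F3 A4 8D 95 E1 83 81 F0 9D 9D A0 E1 9A B7 F1 86 87 97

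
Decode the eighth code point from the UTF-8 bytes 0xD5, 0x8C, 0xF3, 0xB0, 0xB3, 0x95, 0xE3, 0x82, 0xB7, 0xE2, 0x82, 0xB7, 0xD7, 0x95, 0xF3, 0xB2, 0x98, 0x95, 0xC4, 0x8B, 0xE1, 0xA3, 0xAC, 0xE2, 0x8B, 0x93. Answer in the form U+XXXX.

U+18EC

Offset 0: leading byte 0xD5 = 11010101 → 2-byte char #1 = D5 8C.
Offset 2: leading byte 0xF3 = 11110011 → 4-byte char #2 = F3 B0 B3 95.
Offset 6: leading byte 0xE3 = 11100011 → 3-byte char #3 = E3 82 B7.
Offset 9: leading byte 0xE2 = 11100010 → 3-byte char #4 = E2 82 B7.
Offset 12: leading byte 0xD7 = 11010111 → 2-byte char #5 = D7 95.
Offset 14: leading byte 0xF3 = 11110011 → 4-byte char #6 = F3 B2 98 95.
Offset 18: leading byte 0xC4 = 11000100 → 2-byte char #7 = C4 8B.
Offset 20: leading byte 0xE1 = 11100001 → 3-byte char #8 = E1 A3 AC.
Leading byte 0xE1 = 11100001 matches 1110xxxx → 3-byte sequence.
Byte 1: 0xE1 = 11100001, payload 0001 (4 bits).
Byte 2: 0xA3 = 10100011 (10xxxxxx ✓), payload 100011.
Byte 3: 0xAC = 10101100 (10xxxxxx ✓), payload 101100.
Concatenate: 0001100011101100 = 0x18EC (16 bits → U+18EC).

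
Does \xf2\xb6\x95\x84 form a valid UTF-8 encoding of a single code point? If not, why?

Leading byte 0xF2 = 11110010 → 4-byte form.
Continuation bytes 0xB6=10110110, 0x95=10010101, 0x84=10000100 all match 10xxxxxx.
Decoded value 0xB6544 is ≥ 0x10000 (shortest form) and not a surrogate.

valid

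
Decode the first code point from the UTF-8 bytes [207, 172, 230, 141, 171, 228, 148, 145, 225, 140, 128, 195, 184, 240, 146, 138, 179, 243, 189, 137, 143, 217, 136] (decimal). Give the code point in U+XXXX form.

U+03EC

Offset 0: leading byte 0xCF = 11001111 → 2-byte char #1 = CF AC.
Leading byte 0xCF = 11001111 matches 110xxxxx → 2-byte sequence.
Byte 1: 0xCF = 11001111, payload 01111 (5 bits).
Byte 2: 0xAC = 10101100 (10xxxxxx ✓), payload 101100.
Concatenate: 01111101100 = 0x3EC (11 bits → U+03EC).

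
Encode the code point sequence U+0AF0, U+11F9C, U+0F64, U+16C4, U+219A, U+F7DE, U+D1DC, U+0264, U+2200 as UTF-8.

U+0AF0: 3-byte form → E0 AB B0.
U+11F9C: 4-byte form → F0 91 BE 9C.
U+0F64: 3-byte form → E0 BD A4.
U+16C4: 3-byte form → E1 9B 84.
U+219A: 3-byte form → E2 86 9A.
U+F7DE: 3-byte form → EF 9F 9E.
U+D1DC: 3-byte form → ED 87 9C.
U+0264: 2-byte form → C9 A4.
U+2200: 3-byte form → E2 88 80.
Concatenated (27 bytes): E0 AB B0 F0 91 BE 9C E0 BD A4 E1 9B 84 E2 86 9A EF 9F 9E ED 87 9C C9 A4 E2 88 80.

E0 AB B0 F0 91 BE 9C E0 BD A4 E1 9B 84 E2 86 9A EF 9F 9E ED 87 9C C9 A4 E2 88 80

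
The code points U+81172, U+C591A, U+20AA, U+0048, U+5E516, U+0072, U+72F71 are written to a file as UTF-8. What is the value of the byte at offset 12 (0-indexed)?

0xF1

U+81172 → 4-byte form F2 81 85 B2 at offsets 0–3.
U+C591A → 4-byte form F3 85 A4 9A at offsets 4–7.
U+20AA → 3-byte form E2 82 AA at offsets 8–10.
U+0048 → 1-byte form 48 at offsets 11–11.
U+5E516 → 4-byte form F1 9E 94 96 at offsets 12–15.
Offset 12 falls in char 5's range; it's byte 1 of F1 9E 94 96 = 0xF1.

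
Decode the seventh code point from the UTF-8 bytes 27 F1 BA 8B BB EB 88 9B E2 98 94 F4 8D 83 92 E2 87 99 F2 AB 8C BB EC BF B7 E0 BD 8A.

Offset 0: leading byte 0x27 = 00100111 → 1-byte char #1 = 27.
Offset 1: leading byte 0xF1 = 11110001 → 4-byte char #2 = F1 BA 8B BB.
Offset 5: leading byte 0xEB = 11101011 → 3-byte char #3 = EB 88 9B.
Offset 8: leading byte 0xE2 = 11100010 → 3-byte char #4 = E2 98 94.
Offset 11: leading byte 0xF4 = 11110100 → 4-byte char #5 = F4 8D 83 92.
Offset 15: leading byte 0xE2 = 11100010 → 3-byte char #6 = E2 87 99.
Offset 18: leading byte 0xF2 = 11110010 → 4-byte char #7 = F2 AB 8C BB.
Leading byte 0xF2 = 11110010 matches 11110xxx → 4-byte sequence.
Byte 1: 0xF2 = 11110010, payload 010 (3 bits).
Byte 2: 0xAB = 10101011 (10xxxxxx ✓), payload 101011.
Byte 3: 0x8C = 10001100 (10xxxxxx ✓), payload 001100.
Byte 4: 0xBB = 10111011 (10xxxxxx ✓), payload 111011.
Concatenate: 010101011001100111011 = 0xAB33B (21 bits → U+AB33B).

U+AB33B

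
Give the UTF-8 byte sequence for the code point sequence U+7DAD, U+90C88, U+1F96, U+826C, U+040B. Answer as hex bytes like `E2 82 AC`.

U+7DAD: 3-byte form → E7 B6 AD.
U+90C88: 4-byte form → F2 90 B2 88.
U+1F96: 3-byte form → E1 BE 96.
U+826C: 3-byte form → E8 89 AC.
U+040B: 2-byte form → D0 8B.
Concatenated (15 bytes): E7 B6 AD F2 90 B2 88 E1 BE 96 E8 89 AC D0 8B.

E7 B6 AD F2 90 B2 88 E1 BE 96 E8 89 AC D0 8B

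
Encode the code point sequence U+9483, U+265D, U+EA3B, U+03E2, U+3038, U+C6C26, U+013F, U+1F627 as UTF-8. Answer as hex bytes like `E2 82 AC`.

E9 92 83 E2 99 9D EE A8 BB CF A2 E3 80 B8 F3 86 B0 A6 C4 BF F0 9F 98 A7

U+9483: 3-byte form → E9 92 83.
U+265D: 3-byte form → E2 99 9D.
U+EA3B: 3-byte form → EE A8 BB.
U+03E2: 2-byte form → CF A2.
U+3038: 3-byte form → E3 80 B8.
U+C6C26: 4-byte form → F3 86 B0 A6.
U+013F: 2-byte form → C4 BF.
U+1F627: 4-byte form → F0 9F 98 A7.
Concatenated (24 bytes): E9 92 83 E2 99 9D EE A8 BB CF A2 E3 80 B8 F3 86 B0 A6 C4 BF F0 9F 98 A7.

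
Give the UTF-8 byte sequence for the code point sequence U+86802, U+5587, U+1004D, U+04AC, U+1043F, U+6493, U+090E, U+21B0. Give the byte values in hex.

F2 86 A0 82 E5 96 87 F0 90 81 8D D2 AC F0 90 90 BF E6 92 93 E0 A4 8E E2 86 B0

U+86802: 4-byte form → F2 86 A0 82.
U+5587: 3-byte form → E5 96 87.
U+1004D: 4-byte form → F0 90 81 8D.
U+04AC: 2-byte form → D2 AC.
U+1043F: 4-byte form → F0 90 90 BF.
U+6493: 3-byte form → E6 92 93.
U+090E: 3-byte form → E0 A4 8E.
U+21B0: 3-byte form → E2 86 B0.
Concatenated (26 bytes): F2 86 A0 82 E5 96 87 F0 90 81 8D D2 AC F0 90 90 BF E6 92 93 E0 A4 8E E2 86 B0.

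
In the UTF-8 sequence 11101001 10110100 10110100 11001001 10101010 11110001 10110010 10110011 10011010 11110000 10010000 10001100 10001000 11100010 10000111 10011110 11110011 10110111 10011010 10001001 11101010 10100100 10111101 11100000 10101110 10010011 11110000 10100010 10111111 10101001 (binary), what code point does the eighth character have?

Offset 0: leading byte 0xE9 = 11101001 → 3-byte char #1 = E9 B4 B4.
Offset 3: leading byte 0xC9 = 11001001 → 2-byte char #2 = C9 AA.
Offset 5: leading byte 0xF1 = 11110001 → 4-byte char #3 = F1 B2 B3 9A.
Offset 9: leading byte 0xF0 = 11110000 → 4-byte char #4 = F0 90 8C 88.
Offset 13: leading byte 0xE2 = 11100010 → 3-byte char #5 = E2 87 9E.
Offset 16: leading byte 0xF3 = 11110011 → 4-byte char #6 = F3 B7 9A 89.
Offset 20: leading byte 0xEA = 11101010 → 3-byte char #7 = EA A4 BD.
Offset 23: leading byte 0xE0 = 11100000 → 3-byte char #8 = E0 AE 93.
Leading byte 0xE0 = 11100000 matches 1110xxxx → 3-byte sequence.
Byte 1: 0xE0 = 11100000, payload 0000 (4 bits).
Byte 2: 0xAE = 10101110 (10xxxxxx ✓), payload 101110.
Byte 3: 0x93 = 10010011 (10xxxxxx ✓), payload 010011.
Concatenate: 0000101110010011 = 0xB93 (16 bits → U+0B93).

U+0B93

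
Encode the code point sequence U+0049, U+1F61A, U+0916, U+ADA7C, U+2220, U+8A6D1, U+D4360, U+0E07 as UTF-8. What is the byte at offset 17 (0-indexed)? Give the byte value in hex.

U+0049 → 1-byte form 49 at offsets 0–0.
U+1F61A → 4-byte form F0 9F 98 9A at offsets 1–4.
U+0916 → 3-byte form E0 A4 96 at offsets 5–7.
U+ADA7C → 4-byte form F2 AD A9 BC at offsets 8–11.
U+2220 → 3-byte form E2 88 A0 at offsets 12–14.
U+8A6D1 → 4-byte form F2 8A 9B 91 at offsets 15–18.
Offset 17 falls in char 6's range; it's byte 3 of F2 8A 9B 91 = 0x9B.

0x9B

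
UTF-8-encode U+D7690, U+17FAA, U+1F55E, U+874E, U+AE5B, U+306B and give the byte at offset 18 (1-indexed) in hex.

1-indexed offset 18 is 0-indexed offset 17.
U+D7690 → 4-byte form F3 97 9A 90 at offsets 0–3.
U+17FAA → 4-byte form F0 97 BE AA at offsets 4–7.
U+1F55E → 4-byte form F0 9F 95 9E at offsets 8–11.
U+874E → 3-byte form E8 9D 8E at offsets 12–14.
U+AE5B → 3-byte form EA B9 9B at offsets 15–17.
Offset 17 falls in char 5's range; it's byte 3 of EA B9 9B = 0x9B.

0x9B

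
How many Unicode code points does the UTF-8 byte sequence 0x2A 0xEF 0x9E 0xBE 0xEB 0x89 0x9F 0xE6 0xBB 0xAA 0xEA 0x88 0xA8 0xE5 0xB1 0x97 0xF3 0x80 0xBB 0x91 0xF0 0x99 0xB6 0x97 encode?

8

Byte at offset 0: 0x2A = 00101010 → 1-byte char (#1). Advance 1.
Byte at offset 1: 0xEF = 11101111 → 3-byte char (#2). Advance 3.
Byte at offset 4: 0xEB = 11101011 → 3-byte char (#3). Advance 3.
Byte at offset 7: 0xE6 = 11100110 → 3-byte char (#4). Advance 3.
Byte at offset 10: 0xEA = 11101010 → 3-byte char (#5). Advance 3.
Byte at offset 13: 0xE5 = 11100101 → 3-byte char (#6). Advance 3.
Byte at offset 16: 0xF3 = 11110011 → 4-byte char (#7). Advance 4.
Byte at offset 20: 0xF0 = 11110000 → 4-byte char (#8). Advance 4.
Reached end at offset 24 after 8 code points.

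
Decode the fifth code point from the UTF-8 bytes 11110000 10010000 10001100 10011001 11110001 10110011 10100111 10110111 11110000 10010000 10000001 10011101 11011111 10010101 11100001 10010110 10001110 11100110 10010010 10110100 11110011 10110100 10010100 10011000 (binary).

U+158E

Offset 0: leading byte 0xF0 = 11110000 → 4-byte char #1 = F0 90 8C 99.
Offset 4: leading byte 0xF1 = 11110001 → 4-byte char #2 = F1 B3 A7 B7.
Offset 8: leading byte 0xF0 = 11110000 → 4-byte char #3 = F0 90 81 9D.
Offset 12: leading byte 0xDF = 11011111 → 2-byte char #4 = DF 95.
Offset 14: leading byte 0xE1 = 11100001 → 3-byte char #5 = E1 96 8E.
Leading byte 0xE1 = 11100001 matches 1110xxxx → 3-byte sequence.
Byte 1: 0xE1 = 11100001, payload 0001 (4 bits).
Byte 2: 0x96 = 10010110 (10xxxxxx ✓), payload 010110.
Byte 3: 0x8E = 10001110 (10xxxxxx ✓), payload 001110.
Concatenate: 0001010110001110 = 0x158E (16 bits → U+158E).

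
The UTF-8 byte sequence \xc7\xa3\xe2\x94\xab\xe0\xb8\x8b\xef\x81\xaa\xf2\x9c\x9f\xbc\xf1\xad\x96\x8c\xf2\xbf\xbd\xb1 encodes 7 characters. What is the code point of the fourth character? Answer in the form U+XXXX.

U+F06A

Offset 0: leading byte 0xC7 = 11000111 → 2-byte char #1 = C7 A3.
Offset 2: leading byte 0xE2 = 11100010 → 3-byte char #2 = E2 94 AB.
Offset 5: leading byte 0xE0 = 11100000 → 3-byte char #3 = E0 B8 8B.
Offset 8: leading byte 0xEF = 11101111 → 3-byte char #4 = EF 81 AA.
Leading byte 0xEF = 11101111 matches 1110xxxx → 3-byte sequence.
Byte 1: 0xEF = 11101111, payload 1111 (4 bits).
Byte 2: 0x81 = 10000001 (10xxxxxx ✓), payload 000001.
Byte 3: 0xAA = 10101010 (10xxxxxx ✓), payload 101010.
Concatenate: 1111000001101010 = 0xF06A (16 bits → U+F06A).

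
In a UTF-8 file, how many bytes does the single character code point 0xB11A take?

U+B11A = 0xB11A. UTF-8 uses 1 byte below 0x80, 2 below 0x800, 3 below 0x10000, 4 up to 0x10FFFF. 0xB11A is in U+0800–U+FFFF → 3 bytes.

3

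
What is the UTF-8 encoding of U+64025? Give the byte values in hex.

F1 A4 80 A5

U+64025 = 0x64025 = 409637 decimal. In range U+10000–U+10FFFF → 4-byte form: 11110xxx 10xxxxxx 10xxxxxx 10xxxxxx.
Binary (21 bits): 001100100000000100101.
Split 3+6+6+6: 001 | 100100 | 000000 | 100101.
Byte 1: 11110001 = 0xF1.
Byte 2: 10100100 = 0xA4.
Byte 3: 10000000 = 0x80.
Byte 4: 10100101 = 0xA5.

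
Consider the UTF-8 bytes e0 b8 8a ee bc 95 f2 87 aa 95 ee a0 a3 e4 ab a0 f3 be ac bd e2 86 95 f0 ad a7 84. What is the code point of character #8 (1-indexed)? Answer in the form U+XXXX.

Offset 0: leading byte 0xE0 = 11100000 → 3-byte char #1 = E0 B8 8A.
Offset 3: leading byte 0xEE = 11101110 → 3-byte char #2 = EE BC 95.
Offset 6: leading byte 0xF2 = 11110010 → 4-byte char #3 = F2 87 AA 95.
Offset 10: leading byte 0xEE = 11101110 → 3-byte char #4 = EE A0 A3.
Offset 13: leading byte 0xE4 = 11100100 → 3-byte char #5 = E4 AB A0.
Offset 16: leading byte 0xF3 = 11110011 → 4-byte char #6 = F3 BE AC BD.
Offset 20: leading byte 0xE2 = 11100010 → 3-byte char #7 = E2 86 95.
Offset 23: leading byte 0xF0 = 11110000 → 4-byte char #8 = F0 AD A7 84.
Leading byte 0xF0 = 11110000 matches 11110xxx → 4-byte sequence.
Byte 1: 0xF0 = 11110000, payload 000 (3 bits).
Byte 2: 0xAD = 10101101 (10xxxxxx ✓), payload 101101.
Byte 3: 0xA7 = 10100111 (10xxxxxx ✓), payload 100111.
Byte 4: 0x84 = 10000100 (10xxxxxx ✓), payload 000100.
Concatenate: 000101101100111000100 = 0x2D9C4 (21 bits → U+2D9C4).

U+2D9C4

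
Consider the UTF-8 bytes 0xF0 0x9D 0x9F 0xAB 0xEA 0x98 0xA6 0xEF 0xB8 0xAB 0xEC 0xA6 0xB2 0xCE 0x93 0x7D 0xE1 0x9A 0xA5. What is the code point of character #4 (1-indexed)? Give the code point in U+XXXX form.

U+C9B2

Offset 0: leading byte 0xF0 = 11110000 → 4-byte char #1 = F0 9D 9F AB.
Offset 4: leading byte 0xEA = 11101010 → 3-byte char #2 = EA 98 A6.
Offset 7: leading byte 0xEF = 11101111 → 3-byte char #3 = EF B8 AB.
Offset 10: leading byte 0xEC = 11101100 → 3-byte char #4 = EC A6 B2.
Leading byte 0xEC = 11101100 matches 1110xxxx → 3-byte sequence.
Byte 1: 0xEC = 11101100, payload 1100 (4 bits).
Byte 2: 0xA6 = 10100110 (10xxxxxx ✓), payload 100110.
Byte 3: 0xB2 = 10110010 (10xxxxxx ✓), payload 110010.
Concatenate: 1100100110110010 = 0xC9B2 (16 bits → U+C9B2).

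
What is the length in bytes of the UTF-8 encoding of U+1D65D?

U+1D65D = 0x1D65D. UTF-8 uses 1 byte below 0x80, 2 below 0x800, 3 below 0x10000, 4 up to 0x10FFFF. 0x1D65D is in U+10000–U+10FFFF → 4 bytes.

4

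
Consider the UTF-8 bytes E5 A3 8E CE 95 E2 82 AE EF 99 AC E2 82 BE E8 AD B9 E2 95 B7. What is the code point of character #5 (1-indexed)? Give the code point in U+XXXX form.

U+20BE

Offset 0: leading byte 0xE5 = 11100101 → 3-byte char #1 = E5 A3 8E.
Offset 3: leading byte 0xCE = 11001110 → 2-byte char #2 = CE 95.
Offset 5: leading byte 0xE2 = 11100010 → 3-byte char #3 = E2 82 AE.
Offset 8: leading byte 0xEF = 11101111 → 3-byte char #4 = EF 99 AC.
Offset 11: leading byte 0xE2 = 11100010 → 3-byte char #5 = E2 82 BE.
Leading byte 0xE2 = 11100010 matches 1110xxxx → 3-byte sequence.
Byte 1: 0xE2 = 11100010, payload 0010 (4 bits).
Byte 2: 0x82 = 10000010 (10xxxxxx ✓), payload 000010.
Byte 3: 0xBE = 10111110 (10xxxxxx ✓), payload 111110.
Concatenate: 0010000010111110 = 0x20BE (16 bits → U+20BE).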